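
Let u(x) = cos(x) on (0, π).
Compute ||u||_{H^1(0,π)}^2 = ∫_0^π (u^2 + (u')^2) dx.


||u||_{H^1(0,π)}^2 = π

u'(x) = -sin(x).
Expand u² and (u')² and integrate term by term on (0, π), using: for integers n ≥ 1, ∫_0^π sin²(nx) dx = ∫_0^π cos²(nx) dx = π/2; for n ≠ n', ∫_0^π sin(nx)sin(n'x) dx = ∫_0^π cos(nx)cos(n'x) dx = 0; and by product-to-sum, ∫_0^π sin(nx)cos(n'x) dx = ½∫_0^π [sin((n+n')x) + sin((n−n')x)] dx, which is 0 when n+n' is even and 2n/(n²−n'²) when n+n' is odd (it need not vanish on (0, π)).
  u² squared terms: (1)²·∫cos(x)² dx = 1·π/2 = π/2.
  So ∫_0^π u² dx = π/2.
  (u')² squared terms: (-1)²·∫sin(x)² dx = 1·π/2 = π/2.
  So ∫_0^π (u')² dx = π/2.
||u||_{H^1}^2 = (π/2) + (π/2) = π.


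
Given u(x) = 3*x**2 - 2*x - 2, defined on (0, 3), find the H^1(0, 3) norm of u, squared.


||u||_{H^1}^2 = 1992/5

The H^1 norm (squared) on an interval (0, L) is
  ||u||_{H^1}^2 = ∫_0^L u(x)^2 dx + ∫_0^L u'(x)^2 dx.
Compute u'(x) = 6*x - 2.
Then u(x)^2 = 9*x**4 - 12*x**3 - 8*x**2 + 8*x + 4 and u'(x)^2 = 36*x**2 - 24*x + 4.
Integrate each monomial from 0 to 3 using ∫_0^3 c·x^n dx = c·3^(n+1)/(n+1):
  ∫_0^3 u(x)^2 dx = ∫_0^3 (9*x^4 - 12*x^3 - 8*x^2 + 8*x + 4) dx. Term by term:
    ∫_0^3 9*x^4 dx = 2187/5;  ∫_0^3 -12*x^3 dx = -243;  ∫_0^3 -8*x^2 dx = -72;
    ∫_0^3 8*x dx = 36;  ∫_0^3 4 dx = 12.
  Sum: 2187/5 − 243 − 72 + 36 + 12 = 852/5.
  ∫_0^3 u'(x)^2 dx = ∫_0^3 (36*x^2 - 24*x + 4) dx. Term by term:
    ∫_0^3 36*x^2 dx = 324;  ∫_0^3 -24*x dx = -108;  ∫_0^3 4 dx = 12.
  Sum: 324 − 108 + 12 = 228.
Adding: ||u||_{H^1}^2 = 852/5 + 228 = 1992/5.


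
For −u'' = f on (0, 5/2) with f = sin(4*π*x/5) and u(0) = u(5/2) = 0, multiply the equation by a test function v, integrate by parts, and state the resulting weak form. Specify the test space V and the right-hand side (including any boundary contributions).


V = H^1_0(0, 5/2) (so v(0) = v(5/2) = 0); weak form: ∫_0^5/2 u'v' dx = ∫_0^5/2 (sin(4*π*x/5)) v dx for all v ∈ V.

Multiply both sides by a test function v and integrate from 0 to 5/2:
  ∫_0^5/2 −u''(x) v(x) dx = ∫_0^5/2 f(x) v(x) dx.
Integrate the LHS by parts once:
  ∫_0^5/2 −u'' v dx = −[u'(x) v(x)]_0^5/2 + ∫_0^5/2 u'(x) v'(x) dx.
Thus ∫_0^5/2 u'(x) v'(x) dx = ∫_0^5/2 f(x) v(x) dx + [u'(x) v(x)]_0^5/2.
Choose V so that boundary terms are either known or forced to vanish.
u is Dirichlet: u(0) = u(5/2) = 0. Let V = H^1_0(0, 5/2); then v(0) = v(5/2) = 0, and [u' v]_0^5/2 = 0.
Weak formulation: find u (satisfying any essential BC) such that ∫_0^5/2 u'(x) v'(x) dx = ∫_0^5/2 f v dx for all v ∈ V.
Substituting f(x) = sin(4*π*x/5), the right-hand side is ∫_0^5/2 (sin(4*π*x/5)) v dx.


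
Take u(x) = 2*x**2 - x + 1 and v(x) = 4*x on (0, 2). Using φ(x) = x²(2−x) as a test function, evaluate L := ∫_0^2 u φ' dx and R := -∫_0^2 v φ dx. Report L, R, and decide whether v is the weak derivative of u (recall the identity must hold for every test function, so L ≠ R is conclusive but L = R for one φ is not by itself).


LHS = -76/15, RHS = -32/5. No, v is not the weak derivative of u.

u(x) = 2*x**2 - x + 1, classical derivative u'(x) = 4*x - 1.
φ(x) = x²(2−x), so φ'(x) = x*(4 - 3*x).
Note φ(0) = φ(2) = 0, so the boundary term u·φ vanishes.
LHS = ∫_0^2 u(x) φ'(x) dx = ∫_0^2 (-6*x^4 + 11*x^3 - 7*x^2 + 4*x) dx. Term by term:
  ∫_0^2 -6*x^4 dx = -192/5;  ∫_0^2 11*x^3 dx = 44;  ∫_0^2 -7*x^2 dx = -56/3;
  ∫_0^2 4*x dx = 8.
Sum: -192/5 + 44 − 56/3 + 8 = -76/15.
So LHS = -76/15.
∫_0^2 v(x) φ(x) dx = ∫_0^2 (-4*x^4 + 8*x^3) dx. Term by term:
  ∫_0^2 -4*x^4 dx = -128/5;  ∫_0^2 8*x^3 dx = 32.
Sum: -128/5 + 32 = 32/5.
So RHS = -∫_0^2 v(x) φ(x) dx = -32/5.
LHS − RHS = 4/3 ≠ 0, so the identity fails.
(For a valid weak derivative the identity must hold for EVERY test function, in particular this one. The failure shows v is NOT the weak derivative of u.)
Correct weak derivative would be u'(x) = 4*x - 1.


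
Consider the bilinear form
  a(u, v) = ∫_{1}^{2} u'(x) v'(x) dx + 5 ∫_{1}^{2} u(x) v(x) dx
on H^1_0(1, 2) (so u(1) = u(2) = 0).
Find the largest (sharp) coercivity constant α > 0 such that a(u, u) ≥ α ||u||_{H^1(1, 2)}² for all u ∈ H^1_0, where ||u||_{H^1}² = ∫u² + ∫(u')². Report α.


α = 1

Coercivity of a(·,·) on H^1_0(1, 2) means a(u, u) ≥ α ||u||_{H^1}² for every u ∈ H^1_0.
The interval has length L = 1, and Poincaré/coercivity depend only on L. Here a(u, u) = ∫(u')² + (5)·∫u².
Here c = 5 ≥ 1, so a(u,u) = ∫(u')² + c∫u² ≥ ∫(u')² + ∫u² = ||u||_{H^1}², i.e. α = 1 works. No larger α is possible: a(u,u) ≥ α||u||_{H^1}² means (1−α)∫(u')² ≥ (α−c)∫u², and for the modes u_n = sin(nπ(x−x₀)/L) (x₀ the left endpoint) one has ∫u_n²/∫(u_n')² = (L/(nπ))² → 0, so a(u_n,u_n)/||u_n||_{H^1}² → 1. Hence the optimal constant is α = 1.
Therefore α = 1.


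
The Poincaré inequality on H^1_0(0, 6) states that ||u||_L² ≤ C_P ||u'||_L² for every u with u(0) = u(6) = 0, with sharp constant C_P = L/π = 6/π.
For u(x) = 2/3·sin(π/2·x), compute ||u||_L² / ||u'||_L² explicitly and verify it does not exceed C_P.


||u||_L² / ||u'||_L² = 2/π < C_P = 6/π.

u(x) = 2/3·sin(π/2·x), so u'(x) = π*cos(π*x/2)/3.
Writing u(x) = A·sin(kπx/L) with A = 2/3 and k = 3, use ∫_0^L sin²(kπx/L) dx = L/2 and ∫_0^L cos²(kπx/L) dx = L/2.
u² = 4/9·sin²(π/2·x) and (u')² = π^2/9·cos²(π/2·x), and each of sin², cos² integrates to L/2 = 3 over (0, 6).
∫_0^6 u² dx = 4/3, so ||u||_L² = 2*sqrt(3)/3.
∫_0^6 (u')² dx = π^2/3, so ||u'||_L² = sqrt(3)*π/3.
Ratio ||u||_L² / ||u'||_L² = 2/π.
Sharp Poincaré constant on H^1_0(0, 6) is C_P = L/π = 6/π, achieved by sin(π/6·x).
This is the k = 3 harmonic; the ratio L/(kπ) is strictly less than C_P = L/π, consistent with the sharp inequality ||u||_L² ≤ C_P ||u'||_L².


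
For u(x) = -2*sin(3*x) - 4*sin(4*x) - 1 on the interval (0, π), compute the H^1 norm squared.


||u||_{H^1(0,π)}^2 = 8/3 + 157*π

u'(x) = -6*cos(3*x) - 16*cos(4*x).
Expand u² and (u')² and integrate term by term on (0, π), using: for integers n ≥ 1, ∫_0^π sin²(nx) dx = ∫_0^π cos²(nx) dx = π/2; for n ≠ n', ∫_0^π sin(nx)sin(n'x) dx = ∫_0^π cos(nx)cos(n'x) dx = 0; and by product-to-sum, ∫_0^π sin(nx)cos(n'x) dx = ½∫_0^π [sin((n+n')x) + sin((n−n')x)] dx, which is 0 when n+n' is even and 2n/(n²−n'²) when n+n' is odd (it need not vanish on (0, π)). For the constant mode: ∫_0^π 1 dx = π, ∫_0^π cos(nx) dx = 0, ∫_0^π sin(nx) dx = (1−(−1)^n)/n.
  u² squared terms: (-1)²·∫1 dx = 1·π = π;  (-4)²·∫sin(4x)² dx = 16·π/2 = 8*π;  (-2)²·∫sin(3x)² dx = 4·π/2 = 2*π.
  u² cross terms: 2·(-1)·(-4)·∫1·sin(4x) dx = 8·(0) = 0;  2·(-1)·(-2)·∫1·sin(3x) dx = 4·(2/3) = 8/3;  2·(-4)·(-2)·∫sin(4x)·sin(3x) dx = 16·(0) = 0.
  So ∫_0^π u² dx = π + 8*π + 2*π + 0 + 8/3 + 0 = 8/3 + 11*π.
  (u')² squared terms: (-16)²·∫cos(4x)² dx = 256·π/2 = 128*π;  (-6)²·∫cos(3x)² dx = 36·π/2 = 18*π.
  (u')² cross terms: 2·(-16)·(-6)·∫cos(4x)·cos(3x) dx = 192·(0) = 0.
  So ∫_0^π (u')² dx = 128*π + 18*π + 0 = 146*π.
||u||_{H^1}^2 = (8/3 + 11*π) + (146*π) = 8/3 + 157*π.


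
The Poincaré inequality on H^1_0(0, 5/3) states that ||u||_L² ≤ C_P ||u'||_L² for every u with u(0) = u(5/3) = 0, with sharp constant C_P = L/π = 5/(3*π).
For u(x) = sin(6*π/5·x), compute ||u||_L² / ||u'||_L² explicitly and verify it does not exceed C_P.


||u||_L² / ||u'||_L² = 5/(6*π) < C_P = 5/(3*π).

u(x) = sin(6*π/5·x), so u'(x) = 6*π*cos(6*π*x/5)/5.
Writing u(x) = A·sin(kπx/L) with A = 1 and k = 2, use ∫_0^L sin²(kπx/L) dx = L/2 and ∫_0^L cos²(kπx/L) dx = L/2.
u² = 1·sin²(6*π/5·x) and (u')² = 36*π^2/25·cos²(6*π/5·x), and each of sin², cos² integrates to L/2 = 5/6 over (0, 5/3).
∫_0^5/3 u² dx = 5/6, so ||u||_L² = sqrt(30)/6.
∫_0^5/3 (u')² dx = 6*π^2/5, so ||u'||_L² = sqrt(30)*π/5.
Ratio ||u||_L² / ||u'||_L² = 5/(6*π).
Sharp Poincaré constant on H^1_0(0, 5/3) is C_P = L/π = 5/(3*π), achieved by sin(3*π/5·x).
This is the k = 2 harmonic; the ratio L/(kπ) is strictly less than C_P = L/π, consistent with the sharp inequality ||u||_L² ≤ C_P ||u'||_L².


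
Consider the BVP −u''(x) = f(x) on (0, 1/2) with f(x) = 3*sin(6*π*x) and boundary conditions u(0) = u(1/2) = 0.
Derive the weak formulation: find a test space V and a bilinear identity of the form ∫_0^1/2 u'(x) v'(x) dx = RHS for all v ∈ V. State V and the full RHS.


V = H^1_0(0, 1/2) (so v(0) = v(1/2) = 0); weak form: ∫_0^1/2 u'v' dx = ∫_0^1/2 (3*sin(6*π*x)) v dx for all v ∈ V.

Multiply both sides by a test function v and integrate from 0 to 1/2:
  ∫_0^1/2 −u''(x) v(x) dx = ∫_0^1/2 f(x) v(x) dx.
Integrate the LHS by parts once:
  ∫_0^1/2 −u'' v dx = −[u'(x) v(x)]_0^1/2 + ∫_0^1/2 u'(x) v'(x) dx.
Thus ∫_0^1/2 u'(x) v'(x) dx = ∫_0^1/2 f(x) v(x) dx + [u'(x) v(x)]_0^1/2.
Choose V so that boundary terms are either known or forced to vanish.
u is Dirichlet: u(0) = u(1/2) = 0. Let V = H^1_0(0, 1/2); then v(0) = v(1/2) = 0, and [u' v]_0^1/2 = 0.
Weak formulation: find u (satisfying any essential BC) such that ∫_0^1/2 u'(x) v'(x) dx = ∫_0^1/2 f v dx for all v ∈ V.
Substituting f(x) = 3*sin(6*π*x), the right-hand side is ∫_0^1/2 (3*sin(6*π*x)) v dx.


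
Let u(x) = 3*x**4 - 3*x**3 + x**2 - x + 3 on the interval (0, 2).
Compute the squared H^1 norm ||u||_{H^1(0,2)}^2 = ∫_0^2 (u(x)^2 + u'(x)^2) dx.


||u||_{H^1}^2 = 121208/105

The H^1 norm (squared) on an interval (0, L) is
  ||u||_{H^1}^2 = ∫_0^L u(x)^2 dx + ∫_0^L u'(x)^2 dx.
Compute u'(x) = 12*x**3 - 9*x**2 + 2*x - 1.
Then u(x)^2 = 9*x**8 - 18*x**7 + 15*x**6 - 12*x**5 + 25*x**4 - 20*x**3 + 7*x**2 - 6*x + 9 and u'(x)^2 = 144*x**6 - 216*x**5 + 129*x**4 - 60*x**3 + 22*x**2 - 4*x + 1.
Integrate each monomial from 0 to 2 using ∫_0^2 c·x^n dx = c·2^(n+1)/(n+1):
  ∫_0^2 u(x)^2 dx = ∫_0^2 (9*x^8 - 18*x^7 + 15*x^6 - 12*x^5 + 25*x^4 - 20*x^3 + 7*x^2 - 6*x + 9) dx. Term by term:
    ∫_0^2 9*x^8 dx = 512;  ∫_0^2 -18*x^7 dx = -576;  ∫_0^2 15*x^6 dx = 1920/7;
    ∫_0^2 -12*x^5 dx = -128;  ∫_0^2 25*x^4 dx = 160;  ∫_0^2 -20*x^3 dx = -80;
    ∫_0^2 7*x^2 dx = 56/3;  ∫_0^2 -6*x dx = -12;  ∫_0^2 9 dx = 18.
  Sum: 512 − 576 + 1920/7 − 128 + 160 − 80 + 56/3 − 12 + 18 = 3926/21.
  ∫_0^2 u'(x)^2 dx = ∫_0^2 (144*x^6 - 216*x^5 + 129*x^4 - 60*x^3 + 22*x^2 - 4*x + 1) dx. Term by term:
    ∫_0^2 144*x^6 dx = 18432/7;  ∫_0^2 -216*x^5 dx = -2304;  ∫_0^2 129*x^4 dx = 4128/5;
    ∫_0^2 -60*x^3 dx = -240;  ∫_0^2 22*x^2 dx = 176/3;  ∫_0^2 -4*x dx = -8;
    ∫_0^2 1 dx = 2.
  Sum: 18432/7 − 2304 + 4128/5 − 240 + 176/3 − 8 + 2 = 101578/105.
Adding: ||u||_{H^1}^2 = 3926/21 + 101578/105 = 121208/105.


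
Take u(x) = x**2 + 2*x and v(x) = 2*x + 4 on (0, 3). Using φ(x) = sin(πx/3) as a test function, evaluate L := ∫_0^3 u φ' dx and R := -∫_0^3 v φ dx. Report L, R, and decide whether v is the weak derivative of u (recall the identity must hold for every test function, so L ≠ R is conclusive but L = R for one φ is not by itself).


LHS = -30/π, RHS = -42/π. No, v is not the weak derivative of u.

u(x) = x**2 + 2*x, classical derivative u'(x) = 2*x + 2.
φ(x) = sin(πx/3), so φ'(x) = π*cos(π*x/3)/3.
Note φ(0) = φ(3) = 0, so the boundary term u·φ vanishes.
LHS = ∫_0^3 u(x) φ'(x) dx = ∫_0^3 (π*x^2*cos(π*x/3)/3 + 2*π*x*cos(π*x/3)/3) dx. Term by term:
  ∫_0^3 π*x^2*cos(π*x/3)/3 dx = -18/π;  ∫_0^3 2*π*x*cos(π*x/3)/3 dx = -12/π.
Sum: -18/π − 12/π = -30/π.
So LHS = -30/π.
∫_0^3 v(x) φ(x) dx = ∫_0^3 (2*x*sin(π*x/3) + 4*sin(π*x/3)) dx. Term by term:
  ∫_0^3 4*sin(π*x/3) dx = 24/π;  ∫_0^3 2*x*sin(π*x/3) dx = 18/π.
Sum: 24/π + 18/π = 42/π.
So RHS = -∫_0^3 v(x) φ(x) dx = -42/π.
LHS − RHS = 12/π ≠ 0, so the identity fails.
(For a valid weak derivative the identity must hold for EVERY test function, in particular this one. The failure shows v is NOT the weak derivative of u.)
Correct weak derivative would be u'(x) = 2*x + 2.


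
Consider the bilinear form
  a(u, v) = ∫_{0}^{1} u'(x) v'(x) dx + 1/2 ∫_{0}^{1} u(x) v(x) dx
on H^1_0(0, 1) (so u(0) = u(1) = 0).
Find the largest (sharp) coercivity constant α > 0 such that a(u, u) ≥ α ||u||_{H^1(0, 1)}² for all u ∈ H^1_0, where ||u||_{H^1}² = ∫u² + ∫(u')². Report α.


α = (1/2 + π^2)/(1 + π^2)

Coercivity of a(·,·) on H^1_0(0, 1) means a(u, u) ≥ α ||u||_{H^1}² for every u ∈ H^1_0.
The interval has length L = 1, and Poincaré/coercivity depend only on L. Here a(u, u) = ∫(u')² + (1/2)·∫u².
Here 0 < c = 1/2 < 1. The condition a(u,u) ≥ α||u||_{H^1}² reads (1−α)∫(u')² ≥ (α−c)∫u². Any admissible α is ≤ 1 (rapidly oscillating u have ∫u²/∫(u')² → 0), and α = 1 would force 0 ≥ (1−c)∫u², impossible since c < 1; so 1−α > 0. By the sharp Poincaré inequality on H^1_0 of an interval of length L, ∫(u')² ≥ (π/L)²∫u² with equality for the first sine mode sin(π(x−x₀)/L) (x₀ the left endpoint), so the inequality holds for all u iff (1−α)(π/L)² ≥ α − c, i.e. α ≤ ((π/L)² + c)/((π/L)² + 1) = (1 + c(L/π)²)/(1 + (L/π)²). With (π/L)² = π^2 and c = 1/2, the largest admissible constant is α = ((π/L)² + c)/((π/L)² + 1).
Simplifying, α = (1/2 + π^2)/(1 + π^2).


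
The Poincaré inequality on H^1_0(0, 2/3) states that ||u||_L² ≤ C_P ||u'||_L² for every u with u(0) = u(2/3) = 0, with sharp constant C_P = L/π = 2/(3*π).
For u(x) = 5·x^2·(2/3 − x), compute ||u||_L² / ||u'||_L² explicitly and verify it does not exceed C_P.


||u||_L² / ||u'||_L² = sqrt(14)/21 < C_P = 2/(3*π).

u(x) = 5·x^2·(2/3 − x), so u'(x) = 5*x*(4 - 9*x)/3.
u(x) = 5·x^2·(2/3 − x) vanishes at x = 0 and x = 2/3, so u ∈ H^1_0(0, 2/3). Differentiate via the product rule and integrate the resulting polynomials term by term.
  ∫_0^2/3 u² dx = ∫_0^2/3 (25*x^6 - 100*x^5/3 + 100*x^4/9) dx. Term by term:
    ∫_0^2/3 25*x^6 dx = 3200/15309;  ∫_0^2/3 -100*x^5/3 dx = -3200/6561;  ∫_0^2/3 100*x^4/9 dx = 640/2187.
  Sum: 3200/15309 − 3200/6561 + 640/2187 = 640/45927.
  ∫_0^2/3 (u')² dx = ∫_0^2/3 (225*x^4 - 200*x^3 + 400*x^2/9) dx. Term by term:
    ∫_0^2/3 225*x^4 dx = 160/27;  ∫_0^2/3 -200*x^3 dx = -800/81;  ∫_0^2/3 400*x^2/9 dx = 3200/729.
  Sum: 160/27 − 800/81 + 3200/729 = 320/729.
∫_0^2/3 u² dx = 640/45927, so ||u||_L² = 8*sqrt(70)/567.
∫_0^2/3 (u')² dx = 320/729, so ||u'||_L² = 8*sqrt(5)/27.
Ratio ||u||_L² / ||u'||_L² = sqrt(14)/21.
Sharp Poincaré constant on H^1_0(0, 2/3) is C_P = L/π = 2/(3*π), achieved by sin(3*π/2·x).
A polynomial bump cannot attain the sharp Poincaré constant (only the first sine eigenfunction does), so the ratio is strictly less than C_P, consistent with ||u||_L² ≤ C_P ||u'||_L².


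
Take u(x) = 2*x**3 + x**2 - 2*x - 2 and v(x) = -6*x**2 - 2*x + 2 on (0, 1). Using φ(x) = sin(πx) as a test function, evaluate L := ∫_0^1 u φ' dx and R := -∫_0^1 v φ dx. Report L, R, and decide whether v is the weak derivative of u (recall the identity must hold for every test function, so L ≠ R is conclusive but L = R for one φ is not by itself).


LHS = -4/π + 24/π^3, RHS = -24/π^3 + 4/π. No, v is not the weak derivative of u.

u(x) = 2*x**3 + x**2 - 2*x - 2, classical derivative u'(x) = 6*x**2 + 2*x - 2.
φ(x) = sin(πx), so φ'(x) = π*cos(π*x).
Note φ(0) = φ(1) = 0, so the boundary term u·φ vanishes.
LHS = ∫_0^1 u(x) φ'(x) dx = ∫_0^1 (2*π*x^3*cos(π*x) + π*x^2*cos(π*x) - 2*π*x*cos(π*x) - 2*π*cos(π*x)) dx. Term by term:
  ∫_0^1 -2*π*cos(π*x) dx = 0;  ∫_0^1 π*x^2*cos(π*x) dx = -2/π;  ∫_0^1 -2*π*x*cos(π*x) dx = 4/π;
  ∫_0^1 2*π*x^3*cos(π*x) dx = -6/π + 24/π^3.
Sum: 0 − 2/π + 4/π + -6/π + 24/π^3 = -4/π + 24/π^3.
So LHS = -4/π + 24/π^3.
∫_0^1 v(x) φ(x) dx = ∫_0^1 (-6*x^2*sin(π*x) - 2*x*sin(π*x) + 2*sin(π*x)) dx. Term by term:
  ∫_0^1 2*sin(π*x) dx = 4/π;  ∫_0^1 -6*x^2*sin(π*x) dx = -6/π + 24/π^3;  ∫_0^1 -2*x*sin(π*x) dx = -2/π.
Sum: 4/π + -6/π + 24/π^3 − 2/π = -4/π + 24/π^3.
So RHS = -∫_0^1 v(x) φ(x) dx = -24/π^3 + 4/π.
LHS − RHS = -8/π + 48/π^3 ≠ 0, so the identity fails.
(For a valid weak derivative the identity must hold for EVERY test function, in particular this one. The failure shows v is NOT the weak derivative of u.)
Correct weak derivative would be u'(x) = 6*x**2 + 2*x - 2.


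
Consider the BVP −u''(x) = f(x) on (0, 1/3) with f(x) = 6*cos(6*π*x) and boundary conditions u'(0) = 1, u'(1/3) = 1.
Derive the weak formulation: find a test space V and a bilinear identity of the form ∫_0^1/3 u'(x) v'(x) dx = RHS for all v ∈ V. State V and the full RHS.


V = H^1(0, 1/3) (v unrestricted at boundary; u is determined up to an additive constant); weak form: ∫_0^1/3 u'v' dx = ∫_0^1/3 (6*cos(6*π*x)) v dx + v(1/3) − v(0) for all v ∈ V.

Multiply both sides by a test function v and integrate from 0 to 1/3:
  ∫_0^1/3 −u''(x) v(x) dx = ∫_0^1/3 f(x) v(x) dx.
Integrate the LHS by parts once:
  ∫_0^1/3 −u'' v dx = −[u'(x) v(x)]_0^1/3 + ∫_0^1/3 u'(x) v'(x) dx.
Thus ∫_0^1/3 u'(x) v'(x) dx = ∫_0^1/3 f(x) v(x) dx + [u'(x) v(x)]_0^1/3.
Choose V so that boundary terms are either known or forced to vanish.
u has inhomogeneous Neumann u'(0) = 1, u'(1/3) = 1. [u' v]_0^1/3 = (1)·v(1/3) − (1)·v(0) = v(1/3) − v(0). Take V = H^1(0, 1/3); boundary term becomes part of RHS.
Weak formulation: find u (satisfying any essential BC) such that ∫_0^1/3 u'(x) v'(x) dx = ∫_0^1/3 f v dx + v(1/3) − v(0) for all v ∈ V (Neumann data are natural BCs: they enter the RHS as boundary terms).
Substituting f(x) = 6*cos(6*π*x), the right-hand side is ∫_0^1/3 (6*cos(6*π*x)) v dx + v(1/3) − v(0).
Compatibility check (pure Neumann): taking v ≡ 1 ∈ V gives 0 = ∫_0^1/3 f dx + (1) − (1), i.e. ∫_0^1/3 f dx must equal u'(0) − u'(1/3) = 0. Indeed ∫_0^1/3 (6*cos(6*π*x)) dx = 0, so the data are compatible. The solution is then unique only up to an additive constant (fix it e.g. by requiring ∫_0^1/3 u dx = 0).


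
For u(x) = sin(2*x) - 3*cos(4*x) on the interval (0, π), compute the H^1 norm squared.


||u||_{H^1(0,π)}^2 = 79*π

u'(x) = 12*sin(4*x) + 2*cos(2*x).
Expand u² and (u')² and integrate term by term on (0, π), using: for integers n ≥ 1, ∫_0^π sin²(nx) dx = ∫_0^π cos²(nx) dx = π/2; for n ≠ n', ∫_0^π sin(nx)sin(n'x) dx = ∫_0^π cos(nx)cos(n'x) dx = 0; and by product-to-sum, ∫_0^π sin(nx)cos(n'x) dx = ½∫_0^π [sin((n+n')x) + sin((n−n')x)] dx, which is 0 when n+n' is even and 2n/(n²−n'²) when n+n' is odd (it need not vanish on (0, π)).
  u² squared terms: (-3)²·∫cos(4x)² dx = 9·π/2 = 9*π/2;  (1)²·∫sin(2x)² dx = 1·π/2 = π/2.
  u² cross terms: 2·(-3)·(1)·∫cos(4x)·sin(2x) dx = -6·(0) = 0.
  So ∫_0^π u² dx = 9*π/2 + π/2 + 0 = 5*π.
  (u')² squared terms: (2)²·∫cos(2x)² dx = 4·π/2 = 2*π;  (12)²·∫sin(4x)² dx = 144·π/2 = 72*π.
  (u')² cross terms: 2·(2)·(12)·∫cos(2x)·sin(4x) dx = 48·(0) = 0.
  So ∫_0^π (u')² dx = 2*π + 72*π + 0 = 74*π.
||u||_{H^1}^2 = (5*π) + (74*π) = 79*π.


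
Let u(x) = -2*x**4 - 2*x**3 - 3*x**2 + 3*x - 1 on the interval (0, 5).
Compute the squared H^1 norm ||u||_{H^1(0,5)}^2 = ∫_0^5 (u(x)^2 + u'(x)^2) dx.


||u||_{H^1}^2 = 313283275/126

The H^1 norm (squared) on an interval (0, L) is
  ||u||_{H^1}^2 = ∫_0^L u(x)^2 dx + ∫_0^L u'(x)^2 dx.
Compute u'(x) = -8*x**3 - 6*x**2 - 6*x + 3.
Then u(x)^2 = 4*x**8 + 8*x**7 + 16*x**6 + x**4 - 14*x**3 + 15*x**2 - 6*x + 1 and u'(x)^2 = 64*x**6 + 96*x**5 + 132*x**4 + 24*x**3 - 36*x + 9.
Integrate each monomial from 0 to 5 using ∫_0^5 c·x^n dx = c·5^(n+1)/(n+1):
  ∫_0^5 u(x)^2 dx = ∫_0^5 (4*x^8 + 8*x^7 + 16*x^6 + x^4 - 14*x^3 + 15*x^2 - 6*x + 1) dx. Term by term:
    ∫_0^5 4*x^8 dx = 7812500/9;  ∫_0^5 8*x^7 dx = 390625;  ∫_0^5 16*x^6 dx = 1250000/7;
    ∫_0^5 x^4 dx = 625;  ∫_0^5 -14*x^3 dx = -4375/2;  ∫_0^5 15*x^2 dx = 625;
    ∫_0^5 -6*x dx = -75;  ∫_0^5 1 dx = 5.
  Sum: 7812500/9 + 390625 + 1250000/7 + 625 − 4375/2 + 625 − 75 + 5 = 180966805/126.
  ∫_0^5 u'(x)^2 dx = ∫_0^5 (64*x^6 + 96*x^5 + 132*x^4 + 24*x^3 - 36*x + 9) dx. Term by term:
    ∫_0^5 64*x^6 dx = 5000000/7;  ∫_0^5 96*x^5 dx = 250000;  ∫_0^5 132*x^4 dx = 82500;
    ∫_0^5 24*x^3 dx = 3750;  ∫_0^5 -36*x dx = -450;  ∫_0^5 9 dx = 45.
  Sum: 5000000/7 + 250000 + 82500 + 3750 − 450 + 45 = 7350915/7.
Adding: ||u||_{H^1}^2 = 180966805/126 + 7350915/7 = 313283275/126.


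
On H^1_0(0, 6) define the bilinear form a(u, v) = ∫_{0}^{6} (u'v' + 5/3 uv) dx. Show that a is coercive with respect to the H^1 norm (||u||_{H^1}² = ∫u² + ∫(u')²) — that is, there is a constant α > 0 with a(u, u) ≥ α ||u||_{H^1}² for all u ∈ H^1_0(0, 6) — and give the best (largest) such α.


α = 1

Coercivity of a(·,·) on H^1_0(0, 6) means a(u, u) ≥ α ||u||_{H^1}² for every u ∈ H^1_0.
The interval has length L = 6, and Poincaré/coercivity depend only on L. Here a(u, u) = ∫(u')² + (5/3)·∫u².
Here c = 5/3 ≥ 1, so a(u,u) = ∫(u')² + c∫u² ≥ ∫(u')² + ∫u² = ||u||_{H^1}², i.e. α = 1 works. No larger α is possible: a(u,u) ≥ α||u||_{H^1}² means (1−α)∫(u')² ≥ (α−c)∫u², and for the modes u_n = sin(nπ(x−x₀)/L) (x₀ the left endpoint) one has ∫u_n²/∫(u_n')² = (L/(nπ))² → 0, so a(u_n,u_n)/||u_n||_{H^1}² → 1. Hence the optimal constant is α = 1.
Therefore α = 1.


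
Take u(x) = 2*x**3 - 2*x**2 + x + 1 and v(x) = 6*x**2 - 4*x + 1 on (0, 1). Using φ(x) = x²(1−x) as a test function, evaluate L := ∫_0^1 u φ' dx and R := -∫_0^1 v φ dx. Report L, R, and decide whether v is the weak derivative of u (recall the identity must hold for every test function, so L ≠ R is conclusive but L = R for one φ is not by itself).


LHS = -1/12, RHS = -1/12. Yes, v = u' weakly.

u(x) = 2*x**3 - 2*x**2 + x + 1, classical derivative u'(x) = 6*x**2 - 4*x + 1.
φ(x) = x²(1−x), so φ'(x) = x*(2 - 3*x).
Note φ(0) = φ(1) = 0, so the boundary term u·φ vanishes.
LHS = ∫_0^1 u(x) φ'(x) dx = ∫_0^1 (-6*x^5 + 10*x^4 - 7*x^3 - x^2 + 2*x) dx. Term by term:
  ∫_0^1 -6*x^5 dx = -1;  ∫_0^1 10*x^4 dx = 2;  ∫_0^1 -7*x^3 dx = -7/4;
  ∫_0^1 -x^2 dx = -1/3;  ∫_0^1 2*x dx = 1.
Sum: -1 + 2 − 7/4 − 1/3 + 1 = -1/12.
So LHS = -1/12.
∫_0^1 v(x) φ(x) dx = ∫_0^1 (-6*x^5 + 10*x^4 - 5*x^3 + x^2) dx. Term by term:
  ∫_0^1 -6*x^5 dx = -1;  ∫_0^1 10*x^4 dx = 2;  ∫_0^1 -5*x^3 dx = -5/4;
  ∫_0^1 x^2 dx = 1/3.
Sum: -1 + 2 − 5/4 + 1/3 = 1/12.
So RHS = -∫_0^1 v(x) φ(x) dx = -1/12.
LHS = RHS, so the identity holds for this test φ.
Moreover u is smooth here and v(x) = u'(x) = 6*x**2 - 4*x + 1 pointwise, so the identity holds for every test function. Hence v is the weak derivative of u.


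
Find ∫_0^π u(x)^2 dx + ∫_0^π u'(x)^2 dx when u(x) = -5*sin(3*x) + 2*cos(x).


||u||_{H^1(0,π)}^2 = 129*π

u'(x) = -2*sin(x) - 15*cos(3*x).
Expand u² and (u')² and integrate term by term on (0, π), using: for integers n ≥ 1, ∫_0^π sin²(nx) dx = ∫_0^π cos²(nx) dx = π/2; for n ≠ n', ∫_0^π sin(nx)sin(n'x) dx = ∫_0^π cos(nx)cos(n'x) dx = 0; and by product-to-sum, ∫_0^π sin(nx)cos(n'x) dx = ½∫_0^π [sin((n+n')x) + sin((n−n')x)] dx, which is 0 when n+n' is even and 2n/(n²−n'²) when n+n' is odd (it need not vanish on (0, π)).
  u² squared terms: (-5)²·∫sin(3x)² dx = 25·π/2 = 25*π/2;  (2)²·∫cos(x)² dx = 4·π/2 = 2*π.
  u² cross terms: 2·(-5)·(2)·∫sin(3x)·cos(x) dx = -20·(0) = 0.
  So ∫_0^π u² dx = 25*π/2 + 2*π + 0 = 29*π/2.
  (u')² squared terms: (-15)²·∫cos(3x)² dx = 225·π/2 = 225*π/2;  (-2)²·∫sin(x)² dx = 4·π/2 = 2*π.
  (u')² cross terms: 2·(-15)·(-2)·∫cos(3x)·sin(x) dx = 60·(0) = 0.
  So ∫_0^π (u')² dx = 225*π/2 + 2*π + 0 = 229*π/2.
||u||_{H^1}^2 = (29*π/2) + (229*π/2) = 129*π.


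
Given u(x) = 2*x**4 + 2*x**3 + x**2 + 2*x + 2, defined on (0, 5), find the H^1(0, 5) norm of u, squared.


||u||_{H^1}^2 = 151766495/63

The H^1 norm (squared) on an interval (0, L) is
  ||u||_{H^1}^2 = ∫_0^L u(x)^2 dx + ∫_0^L u'(x)^2 dx.
Compute u'(x) = 8*x**3 + 6*x**2 + 2*x + 2.
Then u(x)^2 = 4*x**8 + 8*x**7 + 8*x**6 + 12*x**5 + 17*x**4 + 12*x**3 + 8*x**2 + 8*x + 4 and u'(x)^2 = 64*x**6 + 96*x**5 + 68*x**4 + 56*x**3 + 28*x**2 + 8*x + 4.
Integrate each monomial from 0 to 5 using ∫_0^5 c·x^n dx = c·5^(n+1)/(n+1):
  ∫_0^5 u(x)^2 dx = ∫_0^5 (4*x^8 + 8*x^7 + 8*x^6 + 12*x^5 + 17*x^4 + 12*x^3 + 8*x^2 + 8*x + 4) dx. Term by term:
    ∫_0^5 4*x^8 dx = 7812500/9;  ∫_0^5 8*x^7 dx = 390625;  ∫_0^5 8*x^6 dx = 625000/7;
    ∫_0^5 12*x^5 dx = 31250;  ∫_0^5 17*x^4 dx = 10625;  ∫_0^5 12*x^3 dx = 1875;
    ∫_0^5 8*x^2 dx = 1000/3;  ∫_0^5 8*x dx = 100;  ∫_0^5 4 dx = 20.
  Sum: 7812500/9 + 390625 + 625000/7 + 31250 + 10625 + 1875 + 1000/3 + 100 + 20 = 87706685/63.
  ∫_0^5 u'(x)^2 dx = ∫_0^5 (64*x^6 + 96*x^5 + 68*x^4 + 56*x^3 + 28*x^2 + 8*x + 4) dx. Term by term:
    ∫_0^5 64*x^6 dx = 5000000/7;  ∫_0^5 96*x^5 dx = 250000;  ∫_0^5 68*x^4 dx = 42500;
    ∫_0^5 56*x^3 dx = 8750;  ∫_0^5 28*x^2 dx = 3500/3;  ∫_0^5 8*x dx = 100;
    ∫_0^5 4 dx = 20.
  Sum: 5000000/7 + 250000 + 42500 + 8750 + 3500/3 + 100 + 20 = 21353270/21.
Adding: ||u||_{H^1}^2 = 87706685/63 + 21353270/21 = 151766495/63.


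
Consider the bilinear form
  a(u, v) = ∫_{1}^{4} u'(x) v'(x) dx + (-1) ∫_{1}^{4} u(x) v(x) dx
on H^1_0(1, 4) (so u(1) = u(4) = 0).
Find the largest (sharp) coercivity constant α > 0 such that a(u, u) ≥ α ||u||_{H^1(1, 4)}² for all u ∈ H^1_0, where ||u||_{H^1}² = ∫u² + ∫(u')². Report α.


α = (-9 + π^2)/(9 + π^2)

Coercivity of a(·,·) on H^1_0(1, 4) means a(u, u) ≥ α ||u||_{H^1}² for every u ∈ H^1_0.
The interval has length L = 3, and Poincaré/coercivity depend only on L. Here a(u, u) = ∫(u')² + (-1)·∫u².
Here c = -1 < 0 with |c| < (π/L)² = π^2/9, so coercivity still holds. The condition a(u,u) ≥ α||u||_{H^1}² reads (1−α)∫(u')² ≥ (α−c)∫u². Any admissible α is ≤ 1 (rapidly oscillating u have ∫u²/∫(u')² → 0), and α = 1 would force 0 ≥ (1−c)∫u², impossible since c < 1; so 1−α > 0. By the sharp Poincaré inequality on H^1_0 of an interval of length L, ∫(u')² ≥ (π/L)²∫u² with equality for the first sine mode sin(π(x−x₀)/L) (x₀ the left endpoint), so the inequality holds for all u iff (1−α)(π/L)² ≥ α − c, i.e. α ≤ ((π/L)² + c)/((π/L)² + 1) = (1 + c(L/π)²)/(1 + (L/π)²). (Direct route, valid since c ≤ 0: Poincaré gives c∫u² ≥ c(L/π)²∫(u')², so a(u,u) ≥ (1 + c(L/π)²)∫(u')², while ||u||_{H^1}² ≤ (1 + (L/π)²)∫(u')²; dividing yields the same α.) With (π/L)² = π^2/9 and c = -1, the largest admissible constant is α = ((π/L)² + c)/((π/L)² + 1).
Simplifying, α = (-9 + π^2)/(9 + π^2).


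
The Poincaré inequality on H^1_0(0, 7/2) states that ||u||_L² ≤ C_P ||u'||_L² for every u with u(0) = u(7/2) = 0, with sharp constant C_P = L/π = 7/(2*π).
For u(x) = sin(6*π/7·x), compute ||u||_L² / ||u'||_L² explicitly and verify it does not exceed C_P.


||u||_L² / ||u'||_L² = 7/(6*π) < C_P = 7/(2*π).

u(x) = sin(6*π/7·x), so u'(x) = 6*π*cos(6*π*x/7)/7.
Writing u(x) = A·sin(kπx/L) with A = 1 and k = 3, use ∫_0^L sin²(kπx/L) dx = L/2 and ∫_0^L cos²(kπx/L) dx = L/2.
u² = 1·sin²(6*π/7·x) and (u')² = 36*π^2/49·cos²(6*π/7·x), and each of sin², cos² integrates to L/2 = 7/4 over (0, 7/2).
∫_0^7/2 u² dx = 7/4, so ||u||_L² = sqrt(7)/2.
∫_0^7/2 (u')² dx = 9*π^2/7, so ||u'||_L² = 3*sqrt(7)*π/7.
Ratio ||u||_L² / ||u'||_L² = 7/(6*π).
Sharp Poincaré constant on H^1_0(0, 7/2) is C_P = L/π = 7/(2*π), achieved by sin(2*π/7·x).
This is the k = 3 harmonic; the ratio L/(kπ) is strictly less than C_P = L/π, consistent with the sharp inequality ||u||_L² ≤ C_P ||u'||_L².


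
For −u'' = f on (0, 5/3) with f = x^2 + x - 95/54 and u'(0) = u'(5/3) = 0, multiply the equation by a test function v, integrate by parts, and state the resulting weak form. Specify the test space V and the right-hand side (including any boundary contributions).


V = H^1(0, 5/3) (no boundary constraint on v; u is determined up to an additive constant); weak form: ∫_0^5/3 u'v' dx = ∫_0^5/3 (x^2 + x - 95/54) v dx for all v ∈ V.

Multiply both sides by a test function v and integrate from 0 to 5/3:
  ∫_0^5/3 −u''(x) v(x) dx = ∫_0^5/3 f(x) v(x) dx.
Integrate the LHS by parts once:
  ∫_0^5/3 −u'' v dx = −[u'(x) v(x)]_0^5/3 + ∫_0^5/3 u'(x) v'(x) dx.
Thus ∫_0^5/3 u'(x) v'(x) dx = ∫_0^5/3 f(x) v(x) dx + [u'(x) v(x)]_0^5/3.
Choose V so that boundary terms are either known or forced to vanish.
u has homogeneous Neumann: u'(0) = u'(5/3) = 0. So [u' v]_0^5/3 = 0·v(5/3) − 0·v(0) = 0 for any v; take V = H^1(0, 5/3).
Weak formulation: find u (satisfying any essential BC) such that ∫_0^5/3 u'(x) v'(x) dx = ∫_0^5/3 f v dx for all v ∈ V (homogeneous Neumann, so boundary terms vanish).
Substituting f(x) = x^2 + x - 95/54, the right-hand side is ∫_0^5/3 (x^2 + x - 95/54) v dx.
Compatibility check (pure Neumann): taking v ≡ 1 ∈ V gives 0 = ∫_0^5/3 f dx + (0) − (0), i.e. ∫_0^5/3 f dx must equal u'(0) − u'(5/3) = 0. Indeed ∫_0^5/3 (x^2 + x - 95/54) dx = 0, so the data are compatible. The solution is then unique only up to an additive constant (fix it e.g. by requiring ∫_0^5/3 u dx = 0).


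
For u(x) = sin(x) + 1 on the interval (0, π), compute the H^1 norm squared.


||u||_{H^1(0,π)}^2 = 4 + 2*π

u'(x) = cos(x).
Expand u² and (u')² and integrate term by term on (0, π), using: for integers n ≥ 1, ∫_0^π sin²(nx) dx = ∫_0^π cos²(nx) dx = π/2; for n ≠ n', ∫_0^π sin(nx)sin(n'x) dx = ∫_0^π cos(nx)cos(n'x) dx = 0; and by product-to-sum, ∫_0^π sin(nx)cos(n'x) dx = ½∫_0^π [sin((n+n')x) + sin((n−n')x)] dx, which is 0 when n+n' is even and 2n/(n²−n'²) when n+n' is odd (it need not vanish on (0, π)). For the constant mode: ∫_0^π 1 dx = π, ∫_0^π cos(nx) dx = 0, ∫_0^π sin(nx) dx = (1−(−1)^n)/n.
  u² squared terms: (1)²·∫1 dx = 1·π = π;  (1)²·∫sin(x)² dx = 1·π/2 = π/2.
  u² cross terms: 2·(1)·(1)·∫1·sin(x) dx = 2·(2) = 4.
  So ∫_0^π u² dx = π + π/2 + 4 = 4 + 3*π/2.
  (u')² squared terms: (1)²·∫cos(x)² dx = 1·π/2 = π/2.
  So ∫_0^π (u')² dx = π/2.
||u||_{H^1}^2 = (4 + 3*π/2) + (π/2) = 4 + 2*π.


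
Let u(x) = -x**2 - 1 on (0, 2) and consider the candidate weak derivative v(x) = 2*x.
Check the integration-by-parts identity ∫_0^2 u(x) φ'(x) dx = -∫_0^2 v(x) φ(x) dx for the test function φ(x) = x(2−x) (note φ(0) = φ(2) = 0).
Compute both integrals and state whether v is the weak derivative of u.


LHS = 8/3, RHS = -8/3. No, v is not the weak derivative of u.

u(x) = -x**2 - 1, classical derivative u'(x) = -2*x.
φ(x) = x(2−x), so φ'(x) = 2 - 2*x.
Note φ(0) = φ(2) = 0, so the boundary term u·φ vanishes.
LHS = ∫_0^2 u(x) φ'(x) dx = ∫_0^2 (2*x^3 - 2*x^2 + 2*x - 2) dx. Term by term:
  ∫_0^2 2*x^3 dx = 8;  ∫_0^2 -2*x^2 dx = -16/3;  ∫_0^2 2*x dx = 4;
  ∫_0^2 -2 dx = -4.
Sum: 8 − 16/3 + 4 − 4 = 8/3.
So LHS = 8/3.
∫_0^2 v(x) φ(x) dx = ∫_0^2 (-2*x^3 + 4*x^2) dx. Term by term:
  ∫_0^2 -2*x^3 dx = -8;  ∫_0^2 4*x^2 dx = 32/3.
Sum: -8 + 32/3 = 8/3.
So RHS = -∫_0^2 v(x) φ(x) dx = -8/3.
LHS − RHS = 16/3 ≠ 0, so the identity fails.
(For a valid weak derivative the identity must hold for EVERY test function, in particular this one. The failure shows v is NOT the weak derivative of u.)
Correct weak derivative would be u'(x) = -2*x.


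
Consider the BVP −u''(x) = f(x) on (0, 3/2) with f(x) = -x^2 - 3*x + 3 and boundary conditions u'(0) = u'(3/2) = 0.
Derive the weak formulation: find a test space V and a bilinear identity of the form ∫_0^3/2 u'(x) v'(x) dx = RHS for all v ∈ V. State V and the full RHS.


V = H^1(0, 3/2) (no boundary constraint on v; u is determined up to an additive constant); weak form: ∫_0^3/2 u'v' dx = ∫_0^3/2 (-x^2 - 3*x + 3) v dx for all v ∈ V.

Multiply both sides by a test function v and integrate from 0 to 3/2:
  ∫_0^3/2 −u''(x) v(x) dx = ∫_0^3/2 f(x) v(x) dx.
Integrate the LHS by parts once:
  ∫_0^3/2 −u'' v dx = −[u'(x) v(x)]_0^3/2 + ∫_0^3/2 u'(x) v'(x) dx.
Thus ∫_0^3/2 u'(x) v'(x) dx = ∫_0^3/2 f(x) v(x) dx + [u'(x) v(x)]_0^3/2.
Choose V so that boundary terms are either known or forced to vanish.
u has homogeneous Neumann: u'(0) = u'(3/2) = 0. So [u' v]_0^3/2 = 0·v(3/2) − 0·v(0) = 0 for any v; take V = H^1(0, 3/2).
Weak formulation: find u (satisfying any essential BC) such that ∫_0^3/2 u'(x) v'(x) dx = ∫_0^3/2 f v dx for all v ∈ V (homogeneous Neumann, so boundary terms vanish).
Substituting f(x) = -x^2 - 3*x + 3, the right-hand side is ∫_0^3/2 (-x^2 - 3*x + 3) v dx.
Compatibility check (pure Neumann): taking v ≡ 1 ∈ V gives 0 = ∫_0^3/2 f dx + (0) − (0), i.e. ∫_0^3/2 f dx must equal u'(0) − u'(3/2) = 0. Indeed ∫_0^3/2 (-x^2 - 3*x + 3) dx = 0, so the data are compatible. The solution is then unique only up to an additive constant (fix it e.g. by requiring ∫_0^3/2 u dx = 0).


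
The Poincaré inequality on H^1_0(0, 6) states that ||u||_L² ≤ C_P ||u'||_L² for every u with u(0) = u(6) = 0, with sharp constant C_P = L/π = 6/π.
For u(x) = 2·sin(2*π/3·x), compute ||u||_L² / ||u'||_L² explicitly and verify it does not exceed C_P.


||u||_L² / ||u'||_L² = 3/(2*π) < C_P = 6/π.

u(x) = 2·sin(2*π/3·x), so u'(x) = 4*π*cos(2*π*x/3)/3.
Writing u(x) = A·sin(kπx/L) with A = 2 and k = 4, use ∫_0^L sin²(kπx/L) dx = L/2 and ∫_0^L cos²(kπx/L) dx = L/2.
u² = 4·sin²(2*π/3·x) and (u')² = 16*π^2/9·cos²(2*π/3·x), and each of sin², cos² integrates to L/2 = 3 over (0, 6).
∫_0^6 u² dx = 12, so ||u||_L² = 2*sqrt(3).
∫_0^6 (u')² dx = 16*π^2/3, so ||u'||_L² = 4*sqrt(3)*π/3.
Ratio ||u||_L² / ||u'||_L² = 3/(2*π).
Sharp Poincaré constant on H^1_0(0, 6) is C_P = L/π = 6/π, achieved by sin(π/6·x).
This is the k = 4 harmonic; the ratio L/(kπ) is strictly less than C_P = L/π, consistent with the sharp inequality ||u||_L² ≤ C_P ||u'||_L².


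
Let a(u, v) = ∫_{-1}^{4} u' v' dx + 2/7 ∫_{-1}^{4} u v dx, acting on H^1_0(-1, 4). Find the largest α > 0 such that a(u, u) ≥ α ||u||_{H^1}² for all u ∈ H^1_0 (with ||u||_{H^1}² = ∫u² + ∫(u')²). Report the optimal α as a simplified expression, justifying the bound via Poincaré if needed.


α = (50/7 + π^2)/(π^2 + 25)

Coercivity of a(·,·) on H^1_0(-1, 4) means a(u, u) ≥ α ||u||_{H^1}² for every u ∈ H^1_0.
The interval has length L = 5, and Poincaré/coercivity depend only on L. Here a(u, u) = ∫(u')² + (2/7)·∫u².
Here 0 < c = 2/7 < 1. The condition a(u,u) ≥ α||u||_{H^1}² reads (1−α)∫(u')² ≥ (α−c)∫u². Any admissible α is ≤ 1 (rapidly oscillating u have ∫u²/∫(u')² → 0), and α = 1 would force 0 ≥ (1−c)∫u², impossible since c < 1; so 1−α > 0. By the sharp Poincaré inequality on H^1_0 of an interval of length L, ∫(u')² ≥ (π/L)²∫u² with equality for the first sine mode sin(π(x−x₀)/L) (x₀ the left endpoint), so the inequality holds for all u iff (1−α)(π/L)² ≥ α − c, i.e. α ≤ ((π/L)² + c)/((π/L)² + 1) = (1 + c(L/π)²)/(1 + (L/π)²). With (π/L)² = π^2/25 and c = 2/7, the largest admissible constant is α = ((π/L)² + c)/((π/L)² + 1).
Simplifying, α = (50/7 + π^2)/(π^2 + 25).


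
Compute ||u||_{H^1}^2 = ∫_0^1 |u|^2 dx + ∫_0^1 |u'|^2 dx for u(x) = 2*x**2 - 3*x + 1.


||u||_{H^1}^2 = 37/15

The H^1 norm (squared) on an interval (0, L) is
  ||u||_{H^1}^2 = ∫_0^L u(x)^2 dx + ∫_0^L u'(x)^2 dx.
Compute u'(x) = 4*x - 3.
Then u(x)^2 = 4*x**4 - 12*x**3 + 13*x**2 - 6*x + 1 and u'(x)^2 = 16*x**2 - 24*x + 9.
Integrate each monomial from 0 to 1 using ∫_0^1 c·x^n dx = c·1^(n+1)/(n+1):
  ∫_0^1 u(x)^2 dx = ∫_0^1 (4*x^4 - 12*x^3 + 13*x^2 - 6*x + 1) dx. Term by term:
    ∫_0^1 4*x^4 dx = 4/5;  ∫_0^1 -12*x^3 dx = -3;  ∫_0^1 13*x^2 dx = 13/3;
    ∫_0^1 -6*x dx = -3;  ∫_0^1 1 dx = 1.
  Sum: 4/5 − 3 + 13/3 − 3 + 1 = 2/15.
  ∫_0^1 u'(x)^2 dx = ∫_0^1 (16*x^2 - 24*x + 9) dx. Term by term:
    ∫_0^1 16*x^2 dx = 16/3;  ∫_0^1 -24*x dx = -12;  ∫_0^1 9 dx = 9.
  Sum: 16/3 − 12 + 9 = 7/3.
Adding: ||u||_{H^1}^2 = 2/15 + 7/3 = 37/15.


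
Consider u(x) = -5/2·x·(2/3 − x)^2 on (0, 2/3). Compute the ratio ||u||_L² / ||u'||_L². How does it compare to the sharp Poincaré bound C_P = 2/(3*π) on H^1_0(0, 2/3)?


||u||_L² / ||u'||_L² = sqrt(14)/21 < C_P = 2/(3*π).

u(x) = -5/2·x·(2/3 − x)^2, so u'(x) = -15*x^2/2 + 20*x/3 - 10/9.
u(x) = -5/2·x·(2/3 − x)^2 vanishes at x = 0 and x = 2/3, so u ∈ H^1_0(0, 2/3). Differentiate via the product rule and integrate the resulting polynomials term by term.
  ∫_0^2/3 u² dx = ∫_0^2/3 (25*x^6/4 - 50*x^5/3 + 50*x^4/3 - 200*x^3/27 + 100*x^2/81) dx. Term by term:
    ∫_0^2/3 25*x^6/4 dx = 800/15309;  ∫_0^2/3 -50*x^5/3 dx = -1600/6561;  ∫_0^2/3 50*x^4/3 dx = 320/729;
    ∫_0^2/3 -200*x^3/27 dx = -800/2187;  ∫_0^2/3 100*x^2/81 dx = 800/6561.
  Sum: 800/15309 − 1600/6561 + 320/729 − 800/2187 + 800/6561 = 160/45927.
  ∫_0^2/3 (u')² dx = ∫_0^2/3 (225*x^4/4 - 100*x^3 + 550*x^2/9 - 400*x/27 + 100/81) dx. Term by term:
    ∫_0^2/3 225*x^4/4 dx = 40/27;  ∫_0^2/3 -100*x^3 dx = -400/81;  ∫_0^2/3 550*x^2/9 dx = 4400/729;
    ∫_0^2/3 -400*x/27 dx = -800/243;  ∫_0^2/3 100/81 dx = 200/243.
  Sum: 40/27 − 400/81 + 4400/729 − 800/243 + 200/243 = 80/729.
∫_0^2/3 u² dx = 160/45927, so ||u||_L² = 4*sqrt(70)/567.
∫_0^2/3 (u')² dx = 80/729, so ||u'||_L² = 4*sqrt(5)/27.
Ratio ||u||_L² / ||u'||_L² = sqrt(14)/21.
Sharp Poincaré constant on H^1_0(0, 2/3) is C_P = L/π = 2/(3*π), achieved by sin(3*π/2·x).
A polynomial bump cannot attain the sharp Poincaré constant (only the first sine eigenfunction does), so the ratio is strictly less than C_P, consistent with ||u||_L² ≤ C_P ||u'||_L².


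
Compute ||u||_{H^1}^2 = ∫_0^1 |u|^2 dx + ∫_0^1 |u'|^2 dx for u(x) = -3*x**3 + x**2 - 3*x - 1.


||u||_{H^1}^2 = 839/21

The H^1 norm (squared) on an interval (0, L) is
  ||u||_{H^1}^2 = ∫_0^L u(x)^2 dx + ∫_0^L u'(x)^2 dx.
Compute u'(x) = -9*x**2 + 2*x - 3.
Then u(x)^2 = 9*x**6 - 6*x**5 + 19*x**4 + 7*x**2 + 6*x + 1 and u'(x)^2 = 81*x**4 - 36*x**3 + 58*x**2 - 12*x + 9.
Integrate each monomial from 0 to 1 using ∫_0^1 c·x^n dx = c·1^(n+1)/(n+1):
  ∫_0^1 u(x)^2 dx = ∫_0^1 (9*x^6 - 6*x^5 + 19*x^4 + 7*x^2 + 6*x + 1) dx. Term by term:
    ∫_0^1 9*x^6 dx = 9/7;  ∫_0^1 -6*x^5 dx = -1;  ∫_0^1 19*x^4 dx = 19/5;
    ∫_0^1 7*x^2 dx = 7/3;  ∫_0^1 6*x dx = 3;  ∫_0^1 1 dx = 1.
  Sum: 9/7 − 1 + 19/5 + 7/3 + 3 + 1 = 1094/105.
  ∫_0^1 u'(x)^2 dx = ∫_0^1 (81*x^4 - 36*x^3 + 58*x^2 - 12*x + 9) dx. Term by term:
    ∫_0^1 81*x^4 dx = 81/5;  ∫_0^1 -36*x^3 dx = -9;  ∫_0^1 58*x^2 dx = 58/3;
    ∫_0^1 -12*x dx = -6;  ∫_0^1 9 dx = 9.
  Sum: 81/5 − 9 + 58/3 − 6 + 9 = 443/15.
Adding: ||u||_{H^1}^2 = 1094/105 + 443/15 = 839/21.


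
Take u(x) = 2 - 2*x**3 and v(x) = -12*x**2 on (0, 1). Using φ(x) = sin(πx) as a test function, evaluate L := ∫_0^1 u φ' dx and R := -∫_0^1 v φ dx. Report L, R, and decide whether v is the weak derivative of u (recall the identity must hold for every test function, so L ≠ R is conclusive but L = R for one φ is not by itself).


LHS = -24/π^3 + 6/π, RHS = -48/π^3 + 12/π. No, v is not the weak derivative of u.

u(x) = 2 - 2*x**3, classical derivative u'(x) = -6*x**2.
φ(x) = sin(πx), so φ'(x) = π*cos(π*x).
Note φ(0) = φ(1) = 0, so the boundary term u·φ vanishes.
LHS = ∫_0^1 u(x) φ'(x) dx = ∫_0^1 (-2*π*x^3*cos(π*x) + 2*π*cos(π*x)) dx. Term by term:
  ∫_0^1 2*π*cos(π*x) dx = 0;  ∫_0^1 -2*π*x^3*cos(π*x) dx = -24/π^3 + 6/π.
Sum: 0 + -24/π^3 + 6/π = -24/π^3 + 6/π.
So LHS = -24/π^3 + 6/π.
∫_0^1 v(x) φ(x) dx = ∫_0^1 (-12*x^2*sin(π*x)) dx. Term by term:
  ∫_0^1 -12*x^2*sin(π*x) dx = -12/π + 48/π^3.
So RHS = -∫_0^1 v(x) φ(x) dx = -48/π^3 + 12/π.
LHS − RHS = -6/π + 24/π^3 ≠ 0, so the identity fails.
(For a valid weak derivative the identity must hold for EVERY test function, in particular this one. The failure shows v is NOT the weak derivative of u.)
Correct weak derivative would be u'(x) = -6*x**2.
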